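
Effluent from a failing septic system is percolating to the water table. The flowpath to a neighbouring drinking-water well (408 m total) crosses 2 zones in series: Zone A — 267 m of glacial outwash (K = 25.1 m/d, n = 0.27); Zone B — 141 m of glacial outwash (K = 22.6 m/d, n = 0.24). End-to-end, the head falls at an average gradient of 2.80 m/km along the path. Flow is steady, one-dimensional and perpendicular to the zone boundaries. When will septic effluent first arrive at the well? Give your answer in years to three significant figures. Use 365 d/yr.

4.29 years

Continuity: the same q passes through each zone, so ΔH = q·Σ(L_j/K_j) — the zones act as resistances in series.
Σ(L/K) = 267/25.1 + 141/22.6 = 10.64 + 6.239 = 16.88 d
K_eq = L_total / Σ(L/K) = 408 / 16.88 = 24.18 m/d
q = K_eq · i = 24.18 × 0.0028 = 0.06769 m/d (same in every zone)
Zone A: v = q/n = 0.06769/0.27 = 0.2507 m/d → t_A = 267/0.2507 = 1065 d
Zone B: v = q/n = 0.06769/0.24 = 0.2821 m/d → t_B = 141/0.2821 = 499.9 d
Total t = 1065 + 499.9 = 1565 d
   = 1565 / 365 = 4.29 yr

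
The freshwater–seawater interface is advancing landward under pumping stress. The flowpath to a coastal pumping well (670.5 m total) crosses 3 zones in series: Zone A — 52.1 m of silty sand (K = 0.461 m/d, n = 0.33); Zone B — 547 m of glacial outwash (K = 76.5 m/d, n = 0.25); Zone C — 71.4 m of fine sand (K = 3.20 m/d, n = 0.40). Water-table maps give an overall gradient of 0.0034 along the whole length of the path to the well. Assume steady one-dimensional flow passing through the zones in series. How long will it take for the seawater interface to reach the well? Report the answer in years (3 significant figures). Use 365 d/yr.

31.2 years

Steady 1-D flow in series ⇒ the Darcy flux q is identical in every zone and the zone head losses add (resistances L/K in series).
Σ(L/K) = 52.1/0.461 + 547/76.5 + 71.4/3.20 = 113.0 + 7.150 + 22.31 = 142.5 d
K_eq = L_total / Σ(L/K) = 670.5 / 142.5 = 4.706 m/d
q = K_eq · i = 4.706 × 0.0034 = 0.01600 m/d (same in every zone)
Zone A: v = q/n = 0.01600/0.33 = 0.04849 m/d → t_A = 52.1/0.04849 = 1075 d
Zone B: v = q/n = 0.01600/0.25 = 0.06400 m/d → t_B = 547/0.06400 = 8547 d
Zone C: v = q/n = 0.01600/0.40 = 0.04000 m/d → t_C = 71.4/0.04000 = 1785 d
Total t = 1075 + 8547 + 1785 = 11410 d
   = 11410 / 365 = 31.2 yr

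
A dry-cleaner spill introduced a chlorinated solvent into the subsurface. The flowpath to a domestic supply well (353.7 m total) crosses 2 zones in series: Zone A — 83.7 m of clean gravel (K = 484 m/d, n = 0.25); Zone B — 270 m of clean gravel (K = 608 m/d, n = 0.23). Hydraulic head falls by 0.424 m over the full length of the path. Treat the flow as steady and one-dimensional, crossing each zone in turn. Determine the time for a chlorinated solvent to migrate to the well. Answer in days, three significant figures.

Steady 1-D flow in series ⇒ the Darcy flux q is identical in every zone and the zone head losses add (resistances L/K in series).
Σ(L/K) = 83.7/484 + 270/608 = 0.1729 + 0.4441 = 0.6170 d
q = ΔH / Σ(L/K) = 0.424 / 0.6170 = 0.6872 m/d (same in every zone)
Zone A: v = q/n = 0.6872/0.25 = 2.749 m/d → t_A = 83.7/2.749 = 30.45 d
Zone B: v = q/n = 0.6872/0.23 = 2.988 m/d → t_B = 270/2.988 = 90.37 d
Total t = 30.45 + 90.37 = 120.8 d

121 days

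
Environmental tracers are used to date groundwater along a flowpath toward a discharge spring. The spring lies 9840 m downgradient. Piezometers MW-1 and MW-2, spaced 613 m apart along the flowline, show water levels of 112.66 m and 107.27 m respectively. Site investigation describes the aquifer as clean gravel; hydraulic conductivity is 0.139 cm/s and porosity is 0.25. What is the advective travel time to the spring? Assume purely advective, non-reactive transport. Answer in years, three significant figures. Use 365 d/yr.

Hydraulic gradient i = (112.66 − 107.27) / 613 = 5.39 / 613 = 0.008793
K = 0.139 cm/s × 864 = 120.1 m/d
Darcy flux q = K·i = 120.1 × 0.008793 = 1.056 m/d
v_s = q/n_e = 1.056/0.25 = 4.224 m/d
t = L / v = 9840 / 4.224 = 2330 d
   = 2330 / 365 = 6.38 yr

6.38 years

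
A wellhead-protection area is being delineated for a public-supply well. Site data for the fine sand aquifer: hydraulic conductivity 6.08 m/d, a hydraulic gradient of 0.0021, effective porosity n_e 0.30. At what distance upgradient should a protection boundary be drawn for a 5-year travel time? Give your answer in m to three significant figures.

77.7 m

q = Ki = 6.08 × 0.0021 = 0.01277 m/d
Average linear velocity = 0.01277 / 0.30 = 0.04256 m/d
T = 5 yr × 365 = 1825 d
L = v × T = 0.04256 × 1825 = 77.67 m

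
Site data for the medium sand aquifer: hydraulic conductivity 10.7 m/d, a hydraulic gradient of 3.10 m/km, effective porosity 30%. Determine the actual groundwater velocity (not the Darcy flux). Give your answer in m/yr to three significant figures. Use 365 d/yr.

40.4 m/yr

Darcy flux q = K·i = 10.7 × 0.0031 = 0.03317 m/d
v = Ki/n = 10.7·0.0031/0.30 = 0.1106 m/d
   = 0.1106 × 365 = 40.4 m/yr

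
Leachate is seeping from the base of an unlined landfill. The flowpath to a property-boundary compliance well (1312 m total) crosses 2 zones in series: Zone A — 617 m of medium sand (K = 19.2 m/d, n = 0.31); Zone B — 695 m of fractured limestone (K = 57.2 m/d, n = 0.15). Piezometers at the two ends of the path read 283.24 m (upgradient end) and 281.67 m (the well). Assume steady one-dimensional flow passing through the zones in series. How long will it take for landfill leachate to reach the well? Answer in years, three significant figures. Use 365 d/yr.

22.8 years

Total head drop ΔH = 283.24 − 281.67 = 1.57 m
Continuity: the same q passes through each zone, so ΔH = q·Σ(L_j/K_j) — the zones act as resistances in series.
Σ(L/K) = 617/19.2 + 695/57.2 = 32.14 + 12.15 = 44.29 d
q = ΔH / Σ(L/K) = 1.57 / 44.29 = 0.03545 m/d (same in every zone)
Zone A: v = q/n = 0.03545/0.31 = 0.1144 m/d → t_A = 617/0.1144 = 5395 d
Zone B: v = q/n = 0.03545/0.15 = 0.2363 m/d → t_B = 695/0.2363 = 2941 d
Total t = 5395 + 2941 = 8336 d
   = 8336 / 365 = 22.8 yr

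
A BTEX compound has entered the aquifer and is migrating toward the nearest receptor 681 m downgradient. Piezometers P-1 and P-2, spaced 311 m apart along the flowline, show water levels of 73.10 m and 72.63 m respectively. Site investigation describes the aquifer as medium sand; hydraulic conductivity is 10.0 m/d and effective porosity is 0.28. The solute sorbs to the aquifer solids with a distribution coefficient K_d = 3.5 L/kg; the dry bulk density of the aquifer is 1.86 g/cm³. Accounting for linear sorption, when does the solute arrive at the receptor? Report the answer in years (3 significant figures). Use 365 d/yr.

Hydraulic gradient i = (73.10 − 72.63) / 311 = 0.47 / 311 = 0.001511
Darcy flux q = K·i = 10.0 × 0.001511 = 0.01511 m/d
v = Ki/n = 10.0·0.001511/0.28 = 0.05397 m/d
Retardation R = 1 + ρ_b·K_d/n = 1 + 1.86×3.5/0.28 = 24.25
Contaminant velocity v_c = v/R = 0.05397/24.25 = 0.002226 m/d
t = L/v_c = 681/0.002226 = 306000 d
   = 306000/365 = 838 yr

838 years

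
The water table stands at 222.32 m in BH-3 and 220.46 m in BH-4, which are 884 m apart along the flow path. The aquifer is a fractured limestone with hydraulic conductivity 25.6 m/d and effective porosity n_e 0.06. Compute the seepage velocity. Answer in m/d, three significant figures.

Hydraulic gradient i = (222.32 − 220.46) / 884 = 1.86 / 884 = 0.002104
q = Ki = 25.6 × 0.002104 = 0.05386 m/d
v_s = q/n_e = 0.05386/0.06 = 0.8977 m/d

0.898 m/d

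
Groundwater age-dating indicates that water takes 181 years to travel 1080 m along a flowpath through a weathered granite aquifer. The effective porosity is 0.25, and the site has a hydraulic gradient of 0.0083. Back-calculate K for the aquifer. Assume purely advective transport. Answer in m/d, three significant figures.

t = 181 years = 66070 d
v = L / t = 1080 / 66070 = 0.01635 m/d
K = v · n / i = 0.01635 × 0.25 / 0.0083 = 0.492 m/d

0.492 m/d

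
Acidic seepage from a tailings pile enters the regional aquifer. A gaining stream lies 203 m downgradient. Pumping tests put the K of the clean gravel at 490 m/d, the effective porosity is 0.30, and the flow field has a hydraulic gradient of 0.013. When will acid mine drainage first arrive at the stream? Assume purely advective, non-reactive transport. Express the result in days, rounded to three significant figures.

Specific discharge q = 490 × 0.013 = 6.370 m/d
Seepage velocity v = q / n = 6.370 / 0.30 = 21.23 m/d
t = L / v = 203 / 21.23 = 9.560 d

9.56 days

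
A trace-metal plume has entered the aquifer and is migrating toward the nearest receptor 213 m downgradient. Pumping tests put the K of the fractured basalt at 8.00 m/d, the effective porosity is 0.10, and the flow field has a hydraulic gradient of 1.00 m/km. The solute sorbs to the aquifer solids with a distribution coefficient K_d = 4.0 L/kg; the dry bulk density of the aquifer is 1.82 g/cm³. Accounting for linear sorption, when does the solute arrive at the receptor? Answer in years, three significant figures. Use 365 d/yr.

Darcy flux q = K·i = 8.00 × 0.0010 = 0.008000 m/d
v_s = q/n_e = 0.008000/0.10 = 0.08000 m/d
Retardation R = 1 + ρ_b·K_d/n = 1 + 1.82×4.0/0.10 = 73.80
Contaminant velocity v_c = v/R = 0.08000/73.80 = 0.001084 m/d
t = L/v_c = 213/0.001084 = 196500 d
   = 196500/365 = 538 yr

538 years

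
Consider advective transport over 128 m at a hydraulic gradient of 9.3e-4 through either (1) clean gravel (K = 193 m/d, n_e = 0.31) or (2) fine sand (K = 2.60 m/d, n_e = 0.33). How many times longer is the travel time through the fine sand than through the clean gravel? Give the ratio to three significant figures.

Unit 1 (clean gravel): v = 193×9.3e-4/0.31 = 0.5790 m/d, t = 128/0.5790 = 221.1 d
Unit 2 (fine sand): v = 2.60×9.3e-4/0.33 = 0.007327 m/d, t = 128/0.007327 = 17470 d
t(fine sand) / t(clean gravel) = 17470/221.1 = 79.0

79.0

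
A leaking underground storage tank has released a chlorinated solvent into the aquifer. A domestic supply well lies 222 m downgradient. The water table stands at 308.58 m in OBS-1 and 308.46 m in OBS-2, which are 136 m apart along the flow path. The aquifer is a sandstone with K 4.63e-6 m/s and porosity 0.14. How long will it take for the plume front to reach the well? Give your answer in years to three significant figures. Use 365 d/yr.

241 years

Hydraulic gradient i = (308.58 − 308.46) / 136 = 0.12 / 136 = 8.824e-4
K = 4.63e-6 m/s × 86400 s/d = 0.4000 m/d
Darcy flux q = K·i = 0.4000 × 8.824e-4 = 3.530e-4 m/d
Seepage velocity v = q / n = 3.530e-4 / 0.14 = 0.002521 m/d
t = L / v = 222 / 0.002521 = 88050 d
   = 88050 / 365 = 241 yr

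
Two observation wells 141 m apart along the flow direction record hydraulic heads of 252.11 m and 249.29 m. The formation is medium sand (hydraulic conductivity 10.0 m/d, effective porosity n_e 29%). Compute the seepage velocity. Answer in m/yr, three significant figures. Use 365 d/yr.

252 m/yr

Hydraulic gradient i = (252.11 − 249.29) / 141 = 2.82 / 141 = 0.02000
Specific discharge q = 10.0 × 0.02000 = 0.2000 m/d
Seepage velocity v = q / n = 0.2000 / 0.29 = 0.6897 m/d
   = 0.6897 × 365 = 252 m/yr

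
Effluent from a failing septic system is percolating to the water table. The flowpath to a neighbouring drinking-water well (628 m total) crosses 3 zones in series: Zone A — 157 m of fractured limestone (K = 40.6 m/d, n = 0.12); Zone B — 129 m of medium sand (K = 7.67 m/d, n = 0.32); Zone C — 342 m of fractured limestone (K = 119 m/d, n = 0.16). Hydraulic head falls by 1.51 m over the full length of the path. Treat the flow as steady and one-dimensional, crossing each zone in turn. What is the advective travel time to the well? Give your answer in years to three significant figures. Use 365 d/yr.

Steady 1-D flow in series ⇒ the Darcy flux q is identical in every zone and the zone head losses add (resistances L/K in series).
Σ(L/K) = 157/40.6 + 129/7.67 + 342/119 = 3.867 + 16.82 + 2.874 = 23.56 d
q = ΔH / Σ(L/K) = 1.51 / 23.56 = 0.06409 m/d (same in every zone)
Zone A: v = q/n = 0.06409/0.12 = 0.5341 m/d → t_A = 157/0.5341 = 294.0 d
Zone B: v = q/n = 0.06409/0.32 = 0.2003 m/d → t_B = 129/0.2003 = 644.1 d
Zone C: v = q/n = 0.06409/0.16 = 0.4006 m/d → t_C = 342/0.4006 = 853.8 d
Total t = 294.0 + 644.1 + 853.8 = 1792 d
   = 1792 / 365 = 4.91 yr

4.91 years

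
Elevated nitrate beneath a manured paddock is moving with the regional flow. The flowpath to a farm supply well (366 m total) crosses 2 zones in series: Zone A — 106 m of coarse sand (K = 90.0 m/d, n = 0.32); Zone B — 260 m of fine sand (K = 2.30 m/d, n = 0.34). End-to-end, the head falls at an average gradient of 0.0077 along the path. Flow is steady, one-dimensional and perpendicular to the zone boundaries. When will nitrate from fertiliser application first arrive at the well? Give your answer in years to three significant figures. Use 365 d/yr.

13.6 years

Steady 1-D flow in series ⇒ the Darcy flux q is identical in every zone and the zone head losses add (resistances L/K in series).
Σ(L/K) = 106/90.0 + 260/2.30 = 1.178 + 113.0 = 114.2 d
K_eq = L_total / Σ(L/K) = 366 / 114.2 = 3.204 m/d
q = K_eq · i = 3.204 × 0.0077 = 0.02467 m/d (same in every zone)
Zone A: v = q/n = 0.02467/0.32 = 0.07710 m/d → t_A = 106/0.07710 = 1375 d
Zone B: v = q/n = 0.02467/0.34 = 0.07257 m/d → t_B = 260/0.07257 = 3583 d
Total t = 1375 + 3583 = 4958 d
   = 4958 / 365 = 13.6 yr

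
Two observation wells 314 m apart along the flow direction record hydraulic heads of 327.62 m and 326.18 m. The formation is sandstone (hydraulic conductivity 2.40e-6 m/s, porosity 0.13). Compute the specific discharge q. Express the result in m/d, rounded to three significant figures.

Hydraulic gradient i = (327.62 − 326.18) / 314 = 1.44 / 314 = 0.004586
K = 2.40e-6 m/s × 86400 s/d = 0.2074 m/d
Specific discharge q = 0.2074 × 0.004586 = 9.510e-4 m/d

9.51e-4 m/d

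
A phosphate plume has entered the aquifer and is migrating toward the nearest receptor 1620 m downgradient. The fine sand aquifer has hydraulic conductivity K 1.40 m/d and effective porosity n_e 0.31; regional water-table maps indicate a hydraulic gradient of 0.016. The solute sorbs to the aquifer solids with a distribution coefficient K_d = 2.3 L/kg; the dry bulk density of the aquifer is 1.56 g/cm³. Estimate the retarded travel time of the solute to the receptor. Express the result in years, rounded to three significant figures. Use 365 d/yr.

772 years

Darcy flux q = K·i = 1.40 × 0.016 = 0.02240 m/d
Average linear velocity = 0.02240 / 0.31 = 0.07226 m/d
Retardation R = 1 + ρ_b·K_d/n = 1 + 1.56×2.3/0.31 = 12.57
Contaminant velocity v_c = v/R = 0.07226/12.57 = 0.005747 m/d
t = L/v_c = 1620/0.005747 = 281900 d
   = 281900/365 = 772 yr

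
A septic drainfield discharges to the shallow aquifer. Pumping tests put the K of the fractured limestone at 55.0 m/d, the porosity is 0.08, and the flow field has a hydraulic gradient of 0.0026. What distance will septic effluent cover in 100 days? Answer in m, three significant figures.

q = Ki = 55.0 × 0.0026 = 0.1430 m/d
v = Ki/n = 55.0·0.0026/0.08 = 1.787 m/d
L = v × T = 1.787 × 100 = 178.8 m

179 m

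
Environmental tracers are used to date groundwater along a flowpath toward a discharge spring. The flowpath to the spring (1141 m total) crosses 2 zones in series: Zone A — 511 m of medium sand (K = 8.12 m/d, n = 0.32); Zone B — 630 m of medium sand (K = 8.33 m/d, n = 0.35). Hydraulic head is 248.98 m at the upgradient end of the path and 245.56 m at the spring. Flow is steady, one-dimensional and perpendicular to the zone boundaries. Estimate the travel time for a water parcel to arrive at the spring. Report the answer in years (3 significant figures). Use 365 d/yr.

42.6 years

Total head drop ΔH = 248.98 − 245.56 = 3.42 m
Continuity: the same q passes through each zone, so ΔH = q·Σ(L_j/K_j) — the zones act as resistances in series.
Σ(L/K) = 511/8.12 + 630/8.33 = 62.93 + 75.63 = 138.6 d
q = ΔH / Σ(L/K) = 3.42 / 138.6 = 0.02468 m/d (same in every zone)
Zone A: v = q/n = 0.02468/0.32 = 0.07713 m/d → t_A = 511/0.07713 = 6625 d
Zone B: v = q/n = 0.02468/0.35 = 0.07052 m/d → t_B = 630/0.07052 = 8934 d
Total t = 6625 + 8934 = 15560 d
   = 15560 / 365 = 42.6 yr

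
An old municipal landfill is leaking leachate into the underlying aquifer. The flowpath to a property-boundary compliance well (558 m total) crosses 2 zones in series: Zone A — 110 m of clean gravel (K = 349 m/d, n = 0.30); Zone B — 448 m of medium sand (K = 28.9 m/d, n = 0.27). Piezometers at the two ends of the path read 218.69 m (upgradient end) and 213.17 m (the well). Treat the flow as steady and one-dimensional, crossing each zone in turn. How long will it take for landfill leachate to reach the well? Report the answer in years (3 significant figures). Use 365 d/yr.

1.21 years

Total head drop ΔH = 218.69 − 213.17 = 5.52 m
Steady 1-D flow in series ⇒ the Darcy flux q is identical in every zone and the zone head losses add (resistances L/K in series).
Σ(L/K) = 110/349 + 448/28.9 = 0.3152 + 15.50 = 15.82 d
q = ΔH / Σ(L/K) = 5.52 / 15.82 = 0.3490 m/d (same in every zone)
Zone A: v = q/n = 0.3490/0.30 = 1.163 m/d → t_A = 110/1.163 = 94.56 d
Zone B: v = q/n = 0.3490/0.27 = 1.293 m/d → t_B = 448/1.293 = 346.6 d
Total t = 94.56 + 346.6 = 441.2 d
   = 441.2 / 365 = 1.21 yr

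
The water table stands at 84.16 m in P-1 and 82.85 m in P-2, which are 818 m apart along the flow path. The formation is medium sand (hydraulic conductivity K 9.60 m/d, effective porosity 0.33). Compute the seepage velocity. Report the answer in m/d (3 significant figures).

Hydraulic gradient i = (84.16 − 82.85) / 818 = 1.31 / 818 = 0.001601
q = Ki = 9.60 × 0.001601 = 0.01537 m/d
Seepage velocity v = q / n = 0.01537 / 0.33 = 0.04659 m/d

0.0466 m/d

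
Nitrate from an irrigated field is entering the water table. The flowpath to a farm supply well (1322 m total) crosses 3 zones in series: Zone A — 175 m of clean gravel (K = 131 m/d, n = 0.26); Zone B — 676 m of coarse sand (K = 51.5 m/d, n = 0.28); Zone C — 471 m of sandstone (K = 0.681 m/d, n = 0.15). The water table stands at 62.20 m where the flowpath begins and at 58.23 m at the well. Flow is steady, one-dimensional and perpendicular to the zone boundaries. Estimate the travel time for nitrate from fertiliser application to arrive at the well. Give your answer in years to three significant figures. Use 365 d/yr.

149 years

Total head drop ΔH = 62.20 − 58.23 = 3.97 m
Steady 1-D flow in series ⇒ the Darcy flux q is identical in every zone and the zone head losses add (resistances L/K in series).
Σ(L/K) = 175/131 + 676/51.5 + 471/0.681 = 1.336 + 13.13 + 691.6 = 706.1 d
q = ΔH / Σ(L/K) = 3.97 / 706.1 = 0.005622 m/d (same in every zone)
Zone A: v = q/n = 0.005622/0.26 = 0.02162 m/d → t_A = 175/0.02162 = 8092 d
Zone B: v = q/n = 0.005622/0.28 = 0.02008 m/d → t_B = 676/0.02008 = 33660 d
Zone C: v = q/n = 0.005622/0.15 = 0.03748 m/d → t_C = 471/0.03748 = 12570 d
Total t = 8092 + 33660 + 12570 = 54320 d
   = 54320 / 365 = 149 yr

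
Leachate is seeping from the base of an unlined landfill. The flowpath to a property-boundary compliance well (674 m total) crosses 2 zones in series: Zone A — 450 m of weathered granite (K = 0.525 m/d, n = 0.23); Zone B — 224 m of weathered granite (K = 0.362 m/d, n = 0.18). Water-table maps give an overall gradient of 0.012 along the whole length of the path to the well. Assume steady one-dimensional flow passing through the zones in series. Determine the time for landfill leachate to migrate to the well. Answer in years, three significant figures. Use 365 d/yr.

Steady 1-D flow in series ⇒ the Darcy flux q is identical in every zone and the zone head losses add (resistances L/K in series).
Σ(L/K) = 450/0.525 + 224/0.362 = 857.1 + 618.8 = 1476 d
K_eq = L_total / Σ(L/K) = 674 / 1476 = 0.4567 m/d
q = K_eq · i = 0.4567 × 0.012 = 0.005480 m/d (same in every zone)
Zone A: v = q/n = 0.005480/0.23 = 0.02383 m/d → t_A = 450/0.02383 = 18890 d
Zone B: v = q/n = 0.005480/0.18 = 0.03044 m/d → t_B = 224/0.03044 = 7358 d
Total t = 18890 + 7358 = 26240 d
   = 26240 / 365 = 71.9 yr

71.9 years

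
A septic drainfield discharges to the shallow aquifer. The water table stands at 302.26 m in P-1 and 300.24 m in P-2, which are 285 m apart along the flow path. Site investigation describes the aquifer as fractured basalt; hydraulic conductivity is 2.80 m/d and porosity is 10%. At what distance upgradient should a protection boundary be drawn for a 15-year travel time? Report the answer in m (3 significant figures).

1090 m

Hydraulic gradient i = (302.26 − 300.24) / 285 = 2.02 / 285 = 0.007088
Darcy flux q = K·i = 2.80 × 0.007088 = 0.01985 m/d
v = Ki/n = 2.80·0.007088/0.10 = 0.1985 m/d
T = 15 yr × 365 = 5475 d
L = v × T = 0.1985 × 5475 = 1087 m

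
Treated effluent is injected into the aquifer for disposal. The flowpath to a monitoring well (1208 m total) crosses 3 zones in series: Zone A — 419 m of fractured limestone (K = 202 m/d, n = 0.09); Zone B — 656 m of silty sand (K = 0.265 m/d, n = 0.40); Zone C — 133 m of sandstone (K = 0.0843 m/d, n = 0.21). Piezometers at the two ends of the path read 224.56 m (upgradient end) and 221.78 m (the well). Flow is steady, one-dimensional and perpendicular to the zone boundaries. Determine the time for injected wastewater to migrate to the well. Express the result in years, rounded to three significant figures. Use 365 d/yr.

1310 years

Total head drop ΔH = 224.56 − 221.78 = 2.78 m
Continuity: the same q passes through each zone, so ΔH = q·Σ(L_j/K_j) — the zones act as resistances in series.
Σ(L/K) = 419/202 + 656/0.265 + 133/0.0843 = 2.074 + 2475 + 1578 = 4055 d
q = ΔH / Σ(L/K) = 2.78 / 4055 = 6.855e-4 m/d (same in every zone)
Zone A: v = q/n = 6.855e-4/0.09 = 0.007617 m/d → t_A = 419/0.007617 = 55010 d
Zone B: v = q/n = 6.855e-4/0.40 = 0.001714 m/d → t_B = 656/0.001714 = 382800 d
Zone C: v = q/n = 6.855e-4/0.21 = 0.003264 m/d → t_C = 133/0.003264 = 40740 d
Total t = 55010 + 382800 + 40740 = 478500 d
   = 478500 / 365 = 1310 yr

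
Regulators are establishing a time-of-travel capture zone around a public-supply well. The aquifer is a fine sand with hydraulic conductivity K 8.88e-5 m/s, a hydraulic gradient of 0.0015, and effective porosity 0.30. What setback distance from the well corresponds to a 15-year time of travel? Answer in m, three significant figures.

210 m

K = 8.88e-5 m/s × 86400 s/d = 7.672 m/d
Specific discharge q = 7.672 × 0.0015 = 0.01151 m/d
Seepage velocity v = q / n = 0.01151 / 0.30 = 0.03836 m/d
T = 15 yr × 365 = 5475 d
L = v × T = 0.03836 × 5475 = 210.0 m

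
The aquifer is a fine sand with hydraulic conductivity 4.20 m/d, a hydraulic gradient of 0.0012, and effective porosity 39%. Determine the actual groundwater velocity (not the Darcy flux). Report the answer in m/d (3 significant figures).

Darcy flux q = K·i = 4.20 × 0.0012 = 0.005040 m/d
v_s = q/n_e = 0.005040/0.39 = 0.01292 m/d

0.0129 m/d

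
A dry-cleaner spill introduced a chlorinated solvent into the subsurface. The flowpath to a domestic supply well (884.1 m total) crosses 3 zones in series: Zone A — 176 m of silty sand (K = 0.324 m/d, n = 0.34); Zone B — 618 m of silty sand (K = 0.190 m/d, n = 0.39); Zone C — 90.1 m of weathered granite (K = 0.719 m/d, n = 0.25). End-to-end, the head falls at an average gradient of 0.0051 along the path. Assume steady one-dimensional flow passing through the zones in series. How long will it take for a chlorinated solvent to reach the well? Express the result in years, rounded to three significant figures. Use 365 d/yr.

Continuity: the same q passes through each zone, so ΔH = q·Σ(L_j/K_j) — the zones act as resistances in series.
Σ(L/K) = 176/0.324 + 618/0.190 + 90.1/0.719 = 543.2 + 3253 + 125.3 = 3921 d
K_eq = L_total / Σ(L/K) = 884.1 / 3921 = 0.2255 m/d
q = K_eq · i = 0.2255 × 0.0051 = 0.001150 m/d (same in every zone)
Zone A: v = q/n = 0.001150/0.34 = 0.003382 m/d → t_A = 176/0.003382 = 52040 d
Zone B: v = q/n = 0.001150/0.39 = 0.002948 m/d → t_B = 618/0.002948 = 209600 d
Zone C: v = q/n = 0.001150/0.25 = 0.004600 m/d → t_C = 90.1/0.004600 = 19590 d
Total t = 52040 + 209600 + 19590 = 281200 d
   = 281200 / 365 = 770 yr

770 years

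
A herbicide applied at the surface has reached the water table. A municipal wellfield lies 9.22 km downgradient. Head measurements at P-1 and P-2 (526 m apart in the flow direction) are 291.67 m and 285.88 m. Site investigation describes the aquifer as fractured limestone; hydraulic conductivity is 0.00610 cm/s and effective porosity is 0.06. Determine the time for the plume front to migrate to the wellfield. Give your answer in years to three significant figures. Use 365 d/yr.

Hydraulic gradient i = (291.67 − 285.88) / 526 = 5.79 / 526 = 0.01101
K = 0.00610 cm/s × 864 = 5.270 m/d
Specific discharge q = 5.270 × 0.01101 = 0.05801 m/d
Seepage velocity v = q / n = 0.05801 / 0.06 = 0.9669 m/d
L = 9.22 km = 9220 m
t = L / v = 9220 / 0.9669 = 9536 d
   = 9536 / 365 = 26.1 yr

26.1 years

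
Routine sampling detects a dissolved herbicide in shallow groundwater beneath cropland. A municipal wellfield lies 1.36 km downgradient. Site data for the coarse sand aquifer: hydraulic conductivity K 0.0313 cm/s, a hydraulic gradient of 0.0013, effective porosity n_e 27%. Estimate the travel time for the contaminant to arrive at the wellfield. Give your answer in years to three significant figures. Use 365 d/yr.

28.6 years

K = 0.0313 cm/s × 864 = 27.04 m/d
q = Ki = 27.04 × 0.0013 = 0.03516 m/d
Average linear velocity = 0.03516 / 0.27 = 0.1302 m/d
L = 1.36 km = 1360 m
t = L / v = 1360 / 0.1302 = 10440 d
   = 10440 / 365 = 28.6 yr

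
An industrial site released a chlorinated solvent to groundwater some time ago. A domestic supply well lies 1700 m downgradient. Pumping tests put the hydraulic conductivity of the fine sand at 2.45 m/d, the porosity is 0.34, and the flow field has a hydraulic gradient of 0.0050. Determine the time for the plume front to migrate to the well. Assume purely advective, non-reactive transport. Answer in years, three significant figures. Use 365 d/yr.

Darcy flux q = K·i = 2.45 × 0.0050 = 0.01225 m/d
Average linear velocity = 0.01225 / 0.34 = 0.03603 m/d
t = L / v = 1700 / 0.03603 = 47180 d
   = 47180 / 365 = 129 yr

129 years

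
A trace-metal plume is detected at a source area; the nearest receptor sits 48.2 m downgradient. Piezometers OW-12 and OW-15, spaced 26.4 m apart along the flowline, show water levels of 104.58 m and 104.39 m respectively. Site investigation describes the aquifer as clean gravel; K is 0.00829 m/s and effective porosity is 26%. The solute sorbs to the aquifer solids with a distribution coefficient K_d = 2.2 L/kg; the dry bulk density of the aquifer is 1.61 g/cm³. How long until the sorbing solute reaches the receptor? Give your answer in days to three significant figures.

35.6 days

Hydraulic gradient i = (104.58 − 104.39) / 26.4 = 0.19 / 26.4 = 0.007197
K = 0.00829 m/s × 86400 s/d = 716.3 m/d
Darcy flux q = K·i = 716.3 × 0.007197 = 5.155 m/d
Average linear velocity = 5.155 / 0.26 = 19.83 m/d
Retardation R = 1 + ρ_b·K_d/n = 1 + 1.61×2.2/0.26 = 14.62
Contaminant velocity v_c = v/R = 19.83/14.62 = 1.356 m/d
t = L/v_c = 48.2/1.356 = 35.55 d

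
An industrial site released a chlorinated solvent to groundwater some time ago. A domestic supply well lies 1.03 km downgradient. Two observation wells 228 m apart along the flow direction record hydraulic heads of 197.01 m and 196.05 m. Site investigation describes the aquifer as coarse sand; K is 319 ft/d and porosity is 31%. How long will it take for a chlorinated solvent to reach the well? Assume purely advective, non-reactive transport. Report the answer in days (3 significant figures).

780 days

Hydraulic gradient i = (197.01 − 196.05) / 228 = 0.96 / 228 = 0.004211
K = 319 ft/d × 0.3048 = 97.23 m/d
Darcy flux q = K·i = 97.23 × 0.004211 = 0.4094 m/d
v = Ki/n = 97.23·0.004211/0.31 = 1.321 m/d
L = 1.03 km = 1030 m
t = L / v = 1030 / 1.321 = 779.9 d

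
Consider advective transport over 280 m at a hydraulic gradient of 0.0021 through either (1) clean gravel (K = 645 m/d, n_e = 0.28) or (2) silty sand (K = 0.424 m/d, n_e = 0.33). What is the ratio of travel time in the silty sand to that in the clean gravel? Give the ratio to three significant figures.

Unit 1 (clean gravel): v = 645×0.0021/0.28 = 4.837 m/d, t = 280/4.837 = 57.88 d
Unit 2 (silty sand): v = 0.424×0.0021/0.33 = 0.002698 m/d, t = 280/0.002698 = 103800 d
t(silty sand) / t(clean gravel) = 103800/57.88 = 1790

1790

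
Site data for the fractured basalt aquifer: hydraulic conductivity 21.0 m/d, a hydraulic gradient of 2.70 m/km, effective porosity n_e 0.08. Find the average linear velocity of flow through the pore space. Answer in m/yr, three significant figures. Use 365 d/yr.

Specific discharge q = 21.0 × 0.0027 = 0.05670 m/d
v = Ki/n = 21.0·0.0027/0.08 = 0.7088 m/d
   = 0.7088 × 365 = 259 m/yr

259 m/yr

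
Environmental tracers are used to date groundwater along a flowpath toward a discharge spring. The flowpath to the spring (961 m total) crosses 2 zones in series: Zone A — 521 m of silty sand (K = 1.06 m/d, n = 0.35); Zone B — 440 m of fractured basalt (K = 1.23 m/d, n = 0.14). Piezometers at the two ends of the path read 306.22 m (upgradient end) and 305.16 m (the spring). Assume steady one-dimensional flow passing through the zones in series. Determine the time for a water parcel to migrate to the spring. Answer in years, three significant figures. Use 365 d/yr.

Total head drop ΔH = 306.22 − 305.16 = 1.06 m
Continuity: the same q passes through each zone, so ΔH = q·Σ(L_j/K_j) — the zones act as resistances in series.
Σ(L/K) = 521/1.06 + 440/1.23 = 491.5 + 357.7 = 849.2 d
q = ΔH / Σ(L/K) = 1.06 / 849.2 = 0.001248 m/d (same in every zone)
Zone A: v = q/n = 0.001248/0.35 = 0.003566 m/d → t_A = 521/0.003566 = 146100 d
Zone B: v = q/n = 0.001248/0.14 = 0.008916 m/d → t_B = 440/0.008916 = 49350 d
Total t = 146100 + 49350 = 195400 d
   = 195400 / 365 = 535 yr

535 years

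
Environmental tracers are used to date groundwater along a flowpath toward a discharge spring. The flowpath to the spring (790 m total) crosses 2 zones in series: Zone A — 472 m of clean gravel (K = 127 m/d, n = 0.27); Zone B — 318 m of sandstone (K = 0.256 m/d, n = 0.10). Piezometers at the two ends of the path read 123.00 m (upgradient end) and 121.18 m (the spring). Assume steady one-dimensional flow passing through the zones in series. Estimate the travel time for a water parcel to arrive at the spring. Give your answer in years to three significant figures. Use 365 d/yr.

299 years

Total head drop ΔH = 123.00 − 121.18 = 1.82 m
Steady 1-D flow in series ⇒ the Darcy flux q is identical in every zone and the zone head losses add (resistances L/K in series).
Σ(L/K) = 472/127 + 318/0.256 = 3.717 + 1242 = 1246 d
q = ΔH / Σ(L/K) = 1.82 / 1246 = 0.001461 m/d (same in every zone)
Zone A: v = q/n = 0.001461/0.27 = 0.005410 m/d → t_A = 472/0.005410 = 87240 d
Zone B: v = q/n = 0.001461/0.10 = 0.01461 m/d → t_B = 318/0.01461 = 21770 d
Total t = 87240 + 21770 = 109000 d
   = 109000 / 365 = 299 yr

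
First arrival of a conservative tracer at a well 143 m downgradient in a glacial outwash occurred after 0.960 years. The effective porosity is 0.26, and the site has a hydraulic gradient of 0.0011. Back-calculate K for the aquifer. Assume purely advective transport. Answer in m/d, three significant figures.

t = 0.960 years = 350.4 d
v = L / t = 143 / 350.4 = 0.4081 m/d
K = v · n / i = 0.4081 × 0.26 / 0.0011 = 96.5 m/d

96.5 m/d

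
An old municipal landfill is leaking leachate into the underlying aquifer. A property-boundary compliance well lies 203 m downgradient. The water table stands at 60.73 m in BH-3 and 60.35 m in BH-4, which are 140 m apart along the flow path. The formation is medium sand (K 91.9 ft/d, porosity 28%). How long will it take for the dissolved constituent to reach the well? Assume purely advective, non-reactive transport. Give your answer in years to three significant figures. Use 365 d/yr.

2.05 years

Hydraulic gradient i = (60.73 − 60.35) / 140 = 0.38 / 140 = 0.002714
K = 91.9 ft/d × 0.3048 = 28.01 m/d
Darcy flux q = K·i = 28.01 × 0.002714 = 0.07603 m/d
v = Ki/n = 28.01·0.002714/0.28 = 0.2715 m/d
t = L / v = 203 / 0.2715 = 747.6 d
   = 747.6 / 365 = 2.05 yr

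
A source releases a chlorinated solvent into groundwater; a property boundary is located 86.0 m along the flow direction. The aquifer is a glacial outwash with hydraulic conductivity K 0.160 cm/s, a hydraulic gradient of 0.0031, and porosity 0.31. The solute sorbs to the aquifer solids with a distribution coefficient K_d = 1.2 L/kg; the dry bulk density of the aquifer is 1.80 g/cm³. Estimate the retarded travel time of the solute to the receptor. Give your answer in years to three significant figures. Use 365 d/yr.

1.36 years

K = 0.160 cm/s × 864 = 138.2 m/d
Specific discharge q = 138.2 × 0.0031 = 0.4285 m/d
v_s = q/n_e = 0.4285/0.31 = 1.382 m/d
Retardation R = 1 + ρ_b·K_d/n = 1 + 1.80×1.2/0.31 = 7.968
Contaminant velocity v_c = v/R = 1.382/7.968 = 0.1735 m/d
t = L/v_c = 86.0/0.1735 = 495.7 d
   = 495.7/365 = 1.36 yr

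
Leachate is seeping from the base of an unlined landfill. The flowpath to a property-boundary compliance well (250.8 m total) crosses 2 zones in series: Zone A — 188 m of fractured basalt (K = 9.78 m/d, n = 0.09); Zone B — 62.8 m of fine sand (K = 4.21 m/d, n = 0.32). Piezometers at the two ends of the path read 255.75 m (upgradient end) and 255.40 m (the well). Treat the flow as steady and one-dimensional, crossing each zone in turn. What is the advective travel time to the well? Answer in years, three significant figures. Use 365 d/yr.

Total head drop ΔH = 255.75 − 255.40 = 0.35 m
Continuity: the same q passes through each zone, so ΔH = q·Σ(L_j/K_j) — the zones act as resistances in series.
Σ(L/K) = 188/9.78 + 62.8/4.21 = 19.22 + 14.92 = 34.14 d
q = ΔH / Σ(L/K) = 0.35 / 34.14 = 0.01025 m/d (same in every zone)
Zone A: v = q/n = 0.01025/0.09 = 0.1139 m/d → t_A = 188/0.1139 = 1650 d
Zone B: v = q/n = 0.01025/0.32 = 0.03204 m/d → t_B = 62.8/0.03204 = 1960 d
Total t = 1650 + 1960 = 3611 d
   = 3611 / 365 = 9.89 yr

9.89 years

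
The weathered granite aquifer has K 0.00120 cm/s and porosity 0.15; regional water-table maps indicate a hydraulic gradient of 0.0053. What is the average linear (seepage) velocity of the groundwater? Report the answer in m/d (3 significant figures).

K = 0.00120 cm/s × 864 = 1.037 m/d
Specific discharge q = 1.037 × 0.0053 = 0.005495 m/d
v = Ki/n = 1.037·0.0053/0.15 = 0.03663 m/d

0.0366 m/d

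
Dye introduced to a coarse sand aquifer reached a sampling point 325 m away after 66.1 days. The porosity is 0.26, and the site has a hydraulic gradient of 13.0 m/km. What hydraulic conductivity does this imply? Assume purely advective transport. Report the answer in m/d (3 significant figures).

98.3 m/d

v = L / t = 325 / 66.1 = 4.917 m/d
K = v · n / i = 4.917 × 0.26 / 0.013 = 98.3 m/d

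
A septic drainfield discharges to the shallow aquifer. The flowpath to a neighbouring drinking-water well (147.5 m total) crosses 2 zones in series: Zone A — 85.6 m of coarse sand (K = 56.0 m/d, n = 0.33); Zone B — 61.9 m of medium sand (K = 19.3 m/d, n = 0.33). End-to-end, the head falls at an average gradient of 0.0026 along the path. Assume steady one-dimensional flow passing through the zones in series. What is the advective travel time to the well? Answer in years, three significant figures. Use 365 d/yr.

Continuity: the same q passes through each zone, so ΔH = q·Σ(L_j/K_j) — the zones act as resistances in series.
Σ(L/K) = 85.6/56.0 + 61.9/19.3 = 1.529 + 3.207 = 4.736 d
K_eq = L_total / Σ(L/K) = 147.5 / 4.736 = 31.15 m/d
q = K_eq · i = 31.15 × 0.0026 = 0.08098 m/d (same in every zone)
Zone A: v = q/n = 0.08098/0.33 = 0.2454 m/d → t_A = 85.6/0.2454 = 348.8 d
Zone B: v = q/n = 0.08098/0.33 = 0.2454 m/d → t_B = 61.9/0.2454 = 252.3 d
Total t = 348.8 + 252.3 = 601.1 d
   = 601.1 / 365 = 1.65 yr

1.65 years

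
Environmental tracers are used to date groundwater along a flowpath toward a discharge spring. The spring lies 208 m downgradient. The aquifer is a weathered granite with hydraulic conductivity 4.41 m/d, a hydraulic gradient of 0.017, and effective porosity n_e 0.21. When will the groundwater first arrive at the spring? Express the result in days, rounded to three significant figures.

Specific discharge q = 4.41 × 0.017 = 0.07497 m/d
Seepage velocity v = q / n = 0.07497 / 0.21 = 0.3570 m/d
t = L / v = 208 / 0.3570 = 582.6 d

583 days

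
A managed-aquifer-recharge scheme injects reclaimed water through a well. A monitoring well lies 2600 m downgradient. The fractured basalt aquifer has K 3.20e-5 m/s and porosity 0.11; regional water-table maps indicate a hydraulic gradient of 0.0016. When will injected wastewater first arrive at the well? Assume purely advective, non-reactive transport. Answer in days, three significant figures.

64700 days

K = 3.20e-5 m/s × 86400 s/d = 2.765 m/d
Specific discharge q = 2.765 × 0.0016 = 0.004424 m/d
v = Ki/n = 2.765·0.0016/0.11 = 0.04022 m/d
t = L / v = 2600 / 0.04022 = 64650 d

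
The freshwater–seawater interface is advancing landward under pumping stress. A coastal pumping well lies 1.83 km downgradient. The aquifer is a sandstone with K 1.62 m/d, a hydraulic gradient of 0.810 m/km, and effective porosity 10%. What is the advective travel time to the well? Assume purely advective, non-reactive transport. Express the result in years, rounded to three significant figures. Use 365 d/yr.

382 years

Darcy flux q = K·i = 1.62 × 8.1e-4 = 0.001312 m/d
v = Ki/n = 1.62·8.1e-4/0.10 = 0.01312 m/d
L = 1.83 km = 1830 m
t = L / v = 1830 / 0.01312 = 139500 d
   = 139500 / 365 = 382 yr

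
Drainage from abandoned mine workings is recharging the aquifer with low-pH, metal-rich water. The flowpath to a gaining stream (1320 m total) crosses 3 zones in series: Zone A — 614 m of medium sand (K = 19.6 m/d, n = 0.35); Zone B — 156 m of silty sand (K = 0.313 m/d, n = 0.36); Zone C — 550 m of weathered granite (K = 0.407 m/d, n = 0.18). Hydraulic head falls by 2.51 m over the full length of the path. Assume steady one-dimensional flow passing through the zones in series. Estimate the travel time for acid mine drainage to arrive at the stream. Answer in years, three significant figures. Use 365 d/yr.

Continuity: the same q passes through each zone, so ΔH = q·Σ(L_j/K_j) — the zones act as resistances in series.
Σ(L/K) = 614/19.6 + 156/0.313 + 550/0.407 = 31.33 + 498.4 + 1351 = 1881 d
q = ΔH / Σ(L/K) = 2.51 / 1881 = 0.001334 m/d (same in every zone)
Zone A: v = q/n = 0.001334/0.35 = 0.003812 m/d → t_A = 614/0.003812 = 161100 d
Zone B: v = q/n = 0.001334/0.36 = 0.003706 m/d → t_B = 156/0.003706 = 42090 d
Zone C: v = q/n = 0.001334/0.18 = 0.007413 m/d → t_C = 550/0.007413 = 74190 d
Total t = 161100 + 42090 + 74190 = 277300 d
   = 277300 / 365 = 760 yr

760 years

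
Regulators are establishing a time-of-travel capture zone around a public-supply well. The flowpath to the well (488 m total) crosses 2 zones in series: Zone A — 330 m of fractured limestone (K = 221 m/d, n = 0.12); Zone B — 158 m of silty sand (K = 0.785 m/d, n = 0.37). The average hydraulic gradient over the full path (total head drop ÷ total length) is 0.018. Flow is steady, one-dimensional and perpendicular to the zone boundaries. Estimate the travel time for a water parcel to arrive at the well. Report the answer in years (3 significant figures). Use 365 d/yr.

6.20 years

Steady 1-D flow in series ⇒ the Darcy flux q is identical in every zone and the zone head losses add (resistances L/K in series).
Σ(L/K) = 330/221 + 158/0.785 = 1.493 + 201.3 = 202.8 d
K_eq = L_total / Σ(L/K) = 488 / 202.8 = 2.407 m/d
q = K_eq · i = 2.407 × 0.018 = 0.04332 m/d (same in every zone)
Zone A: v = q/n = 0.04332/0.12 = 0.3610 m/d → t_A = 330/0.3610 = 914.1 d
Zone B: v = q/n = 0.04332/0.37 = 0.1171 m/d → t_B = 158/0.1171 = 1349 d
Total t = 914.1 + 1349 = 2264 d
   = 2264 / 365 = 6.20 yr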